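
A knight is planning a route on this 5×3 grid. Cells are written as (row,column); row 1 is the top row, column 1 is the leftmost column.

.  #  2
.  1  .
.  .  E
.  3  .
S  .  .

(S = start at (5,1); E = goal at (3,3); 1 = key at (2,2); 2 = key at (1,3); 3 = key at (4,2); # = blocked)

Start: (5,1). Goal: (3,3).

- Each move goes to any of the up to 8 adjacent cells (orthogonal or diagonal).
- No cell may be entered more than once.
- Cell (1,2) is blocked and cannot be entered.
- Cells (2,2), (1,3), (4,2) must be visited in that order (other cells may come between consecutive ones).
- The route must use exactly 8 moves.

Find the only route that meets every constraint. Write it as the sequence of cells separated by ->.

The waypoints must appear in the order (2,2), (1,3), (4,2), with no cell reused.
Route from (5,1): up 2 to (3,1), up-right 2 to (1,3), down 1 to (2,3), down-left 1 to (3,2), down 1 to (4,2), up-right 1 to (3,3) — 8 moves in all.
Check: order respected (1 at step 3, 2 at step 4, 3 at step 7); 8 moves as required.

(5,1) -> (4,1) -> (3,1) -> (2,2) -> (1,3) -> (2,3) -> (3,2) -> (4,2) -> (3,3)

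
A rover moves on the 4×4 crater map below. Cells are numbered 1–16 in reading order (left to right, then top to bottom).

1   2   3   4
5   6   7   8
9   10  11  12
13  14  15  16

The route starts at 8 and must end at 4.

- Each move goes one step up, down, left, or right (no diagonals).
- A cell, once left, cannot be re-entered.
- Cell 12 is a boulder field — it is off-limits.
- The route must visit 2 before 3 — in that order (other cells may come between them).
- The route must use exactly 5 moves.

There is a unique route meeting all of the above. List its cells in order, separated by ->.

The waypoints must appear in the order 2, 3, with no cell reused.
Route from 8: 2× left (reaching 6), up to 2, 2× right (reaching 4) — 5 moves in all.
Check: order respected (2 at step 3, 3 at step 4); 5 moves as required.

8 -> 7 -> 6 -> 2 -> 3 -> 4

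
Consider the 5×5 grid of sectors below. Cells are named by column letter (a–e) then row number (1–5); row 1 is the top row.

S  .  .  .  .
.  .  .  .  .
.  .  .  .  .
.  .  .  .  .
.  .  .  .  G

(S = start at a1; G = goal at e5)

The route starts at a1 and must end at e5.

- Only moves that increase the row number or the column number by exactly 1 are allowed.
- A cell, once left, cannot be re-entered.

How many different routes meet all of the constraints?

A right/down-only route from a1 to e5 makes exactly 4 down-moves and 4 right-moves in some order.
With no other constraints that would be C(8,4) = 70 routes.
That gives 70 routes.

70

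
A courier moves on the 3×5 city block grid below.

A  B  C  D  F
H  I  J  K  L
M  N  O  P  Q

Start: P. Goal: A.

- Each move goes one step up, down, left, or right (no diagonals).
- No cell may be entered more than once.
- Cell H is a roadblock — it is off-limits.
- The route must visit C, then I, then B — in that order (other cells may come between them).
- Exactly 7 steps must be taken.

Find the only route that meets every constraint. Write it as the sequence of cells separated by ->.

P -> K -> D -> C -> J -> I -> B -> A

The waypoints must appear in the order C, I, B, with no cell reused.
Route from P: up 2 to D, left 1 to C, down 1 to J, left 1 to I, up 1 to B, left 1 to A — 7 moves in all.
Check: order respected (C at step 3, I at step 5, B at step 6); 7 moves as required.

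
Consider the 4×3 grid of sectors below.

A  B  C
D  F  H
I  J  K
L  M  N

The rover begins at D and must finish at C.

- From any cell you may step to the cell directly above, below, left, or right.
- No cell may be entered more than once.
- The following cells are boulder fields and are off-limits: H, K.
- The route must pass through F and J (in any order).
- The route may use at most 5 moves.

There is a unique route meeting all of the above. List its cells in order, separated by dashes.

D - I - J - F - B - C

The budget equals the shortest possible length, so every move has to be on a shortest route through the required cells.
Route from D: down to I, right to J, 2× up (reaching B), right to C — 5 moves in all.
Check: all required cells visited; 5 ≤ 5 moves.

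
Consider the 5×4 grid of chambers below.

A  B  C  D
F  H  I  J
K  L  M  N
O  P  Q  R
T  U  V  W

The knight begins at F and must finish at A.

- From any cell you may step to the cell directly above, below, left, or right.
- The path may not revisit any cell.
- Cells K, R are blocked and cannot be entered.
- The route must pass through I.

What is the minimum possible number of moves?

Any route passes through I somewhere between F and A. Summing Manhattan distances along the two legs (F → I → A) gives a lower bound of 2 + 3 = 5 moves.
A route of 5 moves achieves this: F → H → I → C → B → A.
Since 5 matches the lower bound, it is optimal.

5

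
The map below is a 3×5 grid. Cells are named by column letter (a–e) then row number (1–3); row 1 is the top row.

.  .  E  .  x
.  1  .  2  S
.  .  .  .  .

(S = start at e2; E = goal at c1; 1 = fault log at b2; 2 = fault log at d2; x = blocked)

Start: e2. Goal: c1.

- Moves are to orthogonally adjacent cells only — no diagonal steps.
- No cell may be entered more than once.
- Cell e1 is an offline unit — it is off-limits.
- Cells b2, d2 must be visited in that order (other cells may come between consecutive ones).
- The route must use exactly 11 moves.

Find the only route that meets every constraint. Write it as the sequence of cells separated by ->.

e2 -> e3 -> d3 -> c3 -> b3 -> a3 -> a2 -> b2 -> c2 -> d2 -> d1 -> c1

The waypoints must appear in the order b2, d2, with no cell reused.
Route from e2: down to e3, 4× left (reaching a3), up to a2, 3× right (reaching d2), up to d1, left to c1 — 11 moves in all.
Check: order respected (1 at step 7, 2 at step 9); 11 moves as required.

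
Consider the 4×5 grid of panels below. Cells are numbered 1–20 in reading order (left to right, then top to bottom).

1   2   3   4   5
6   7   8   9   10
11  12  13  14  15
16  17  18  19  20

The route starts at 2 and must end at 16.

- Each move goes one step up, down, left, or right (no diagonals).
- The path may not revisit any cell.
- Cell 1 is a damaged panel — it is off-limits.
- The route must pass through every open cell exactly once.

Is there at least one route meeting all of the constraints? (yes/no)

yes

One route that works: 2 → 7 → 6 → 11 → 12 → 13 → 8 → 3 → 4 → 5 → 10 → 9 → 14 → 15 → 20 → 19 → 18 → 17 → 16.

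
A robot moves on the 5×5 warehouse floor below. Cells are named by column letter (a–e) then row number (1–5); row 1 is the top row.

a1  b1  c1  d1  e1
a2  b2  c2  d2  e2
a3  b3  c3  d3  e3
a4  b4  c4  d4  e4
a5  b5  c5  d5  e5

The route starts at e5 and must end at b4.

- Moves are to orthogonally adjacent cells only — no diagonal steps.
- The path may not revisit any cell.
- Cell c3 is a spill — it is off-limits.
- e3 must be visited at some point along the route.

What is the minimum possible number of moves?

6

Any route passes through e3 somewhere between e5 and b4. Summing Manhattan distances along the two legs (e5 → e3 → b4) gives a lower bound of 2 + 4 = 6 moves.
A route of 6 moves achieves this: e5 → e4 → e3 → d3 → d4 → c4 → b4.
Since 6 matches the lower bound, it is optimal.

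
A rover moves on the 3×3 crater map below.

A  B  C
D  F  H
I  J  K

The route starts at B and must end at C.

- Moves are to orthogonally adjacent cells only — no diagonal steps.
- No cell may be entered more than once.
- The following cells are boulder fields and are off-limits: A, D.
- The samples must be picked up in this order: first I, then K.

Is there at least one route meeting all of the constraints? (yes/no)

no

I must be visited but has only one open neighbour (J), and it is neither the start nor the goal — the route would have to enter and leave through J, re-entering it.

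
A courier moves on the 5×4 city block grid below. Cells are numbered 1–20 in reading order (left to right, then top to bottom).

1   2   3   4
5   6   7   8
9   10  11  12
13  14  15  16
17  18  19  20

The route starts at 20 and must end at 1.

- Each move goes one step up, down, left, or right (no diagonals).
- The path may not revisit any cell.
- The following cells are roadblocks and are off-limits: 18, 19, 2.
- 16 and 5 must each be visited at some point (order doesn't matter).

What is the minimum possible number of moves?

7

Any route passes through 16 and 5 in some order between 20 and 1. Summing Manhattan distances along each leg and taking the cheapest ordering (20 → 16 → 5 → 1) gives a lower bound of 1 + 5 + 1 = 7 moves.
A route of 7 moves achieves this: 20 → 16 → 12 → 8 → 7 → 6 → 5 → 1.
Since 7 matches the lower bound, it is optimal.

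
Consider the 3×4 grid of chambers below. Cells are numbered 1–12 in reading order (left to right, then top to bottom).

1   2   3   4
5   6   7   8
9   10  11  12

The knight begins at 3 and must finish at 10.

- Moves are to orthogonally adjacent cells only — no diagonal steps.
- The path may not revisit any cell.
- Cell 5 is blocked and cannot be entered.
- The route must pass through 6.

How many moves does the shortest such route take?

Any route passes through 6 somewhere between 3 and 10. Summing Manhattan distances along the two legs (3 → 6 → 10) gives a lower bound of 2 + 1 = 3 moves.
A route of 3 moves achieves this: 3 → 7 → 6 → 10.
Since 3 matches the lower bound, it is optimal.

3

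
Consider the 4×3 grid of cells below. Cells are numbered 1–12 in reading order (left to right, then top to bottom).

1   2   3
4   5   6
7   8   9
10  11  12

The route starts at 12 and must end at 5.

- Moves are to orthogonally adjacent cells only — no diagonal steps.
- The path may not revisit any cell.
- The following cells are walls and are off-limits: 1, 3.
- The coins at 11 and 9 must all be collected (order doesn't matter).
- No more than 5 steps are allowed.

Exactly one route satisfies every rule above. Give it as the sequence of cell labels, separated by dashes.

12 - 11 - 8 - 9 - 6 - 5

Any route must reach 11 and 9 and still end at 5 within 5 moves, so the order of the required stops is forced.
Route from 12: left to 11, up to 8, right to 9, up to 6, left to 5 — 5 moves in all.
Check: all required cells visited; 5 ≤ 5 moves.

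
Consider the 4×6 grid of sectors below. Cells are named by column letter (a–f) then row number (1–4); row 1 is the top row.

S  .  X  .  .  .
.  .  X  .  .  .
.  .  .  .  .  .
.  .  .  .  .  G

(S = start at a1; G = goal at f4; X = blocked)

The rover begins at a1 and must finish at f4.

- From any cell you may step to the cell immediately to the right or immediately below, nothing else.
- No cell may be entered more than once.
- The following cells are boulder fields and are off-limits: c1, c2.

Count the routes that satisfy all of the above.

A right/down-only route from a1 to f4 makes exactly 3 down-moves and 5 right-moves in some order.
With no other constraints that would be C(8,3) = 56 routes.
Subtract routes through each blocked cell (inclusion–exclusion for overlaps): − through c1: 20 − through c2: 30 + through c1&c2: 10 → 16.
That gives 16 routes.

16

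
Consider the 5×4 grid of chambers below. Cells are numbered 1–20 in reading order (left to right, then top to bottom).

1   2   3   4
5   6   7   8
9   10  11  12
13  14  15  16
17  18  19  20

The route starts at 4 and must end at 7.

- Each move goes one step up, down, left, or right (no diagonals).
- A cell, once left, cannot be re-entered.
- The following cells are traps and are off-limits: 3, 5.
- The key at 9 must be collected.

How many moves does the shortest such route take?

10

Any route passes through 9 somewhere between 4 and 7. Summing Manhattan distances along the two legs (4 → 9 → 7) gives a lower bound of 5 + 3 = 8 moves.
The shortest route satisfying every rule uses 10 moves: 4 → 8 → 12 → 16 → 15 → 14 → 13 → 9 → 10 → 6 → 7.
The bound of 8 isn't tight here; checking systematically, no route of length 8 through 9 satisfies every constraint, so 10 is the minimum.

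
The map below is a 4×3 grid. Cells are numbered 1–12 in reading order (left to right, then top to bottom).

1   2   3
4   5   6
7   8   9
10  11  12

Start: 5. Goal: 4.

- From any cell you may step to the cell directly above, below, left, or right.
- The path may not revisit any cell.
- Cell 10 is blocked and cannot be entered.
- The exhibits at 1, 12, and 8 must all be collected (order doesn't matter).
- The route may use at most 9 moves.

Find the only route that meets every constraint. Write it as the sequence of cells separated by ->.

The 9-move cap with required stops at 1, 12, 8 leaves no slack for detours.
Route from 5: 2× down (reaching 11), right to 12, 3× up (reaching 3), 2× left (reaching 1), down to 4 — 9 moves in all.
Check: all required cells visited; 9 ≤ 9 moves.

5 -> 8 -> 11 -> 12 -> 9 -> 6 -> 3 -> 2 -> 1 -> 4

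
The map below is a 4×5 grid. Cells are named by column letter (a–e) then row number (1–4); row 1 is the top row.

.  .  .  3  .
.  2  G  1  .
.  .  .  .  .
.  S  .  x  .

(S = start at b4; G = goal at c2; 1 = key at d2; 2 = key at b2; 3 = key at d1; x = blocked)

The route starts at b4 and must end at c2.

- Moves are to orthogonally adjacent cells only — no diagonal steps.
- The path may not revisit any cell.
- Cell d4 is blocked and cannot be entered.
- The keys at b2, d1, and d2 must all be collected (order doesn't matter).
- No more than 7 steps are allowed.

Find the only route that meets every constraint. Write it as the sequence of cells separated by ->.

The 7-move cap with required stops at b2, d1, d2 leaves no slack for detours.
Route from b4: 3× up (reaching b1), 2× right (reaching d1), down to d2, left to c2 — 7 moves in all.
Check: all required cells visited; 7 ≤ 7 moves.

b4 -> b3 -> b2 -> b1 -> c1 -> d1 -> d2 -> c2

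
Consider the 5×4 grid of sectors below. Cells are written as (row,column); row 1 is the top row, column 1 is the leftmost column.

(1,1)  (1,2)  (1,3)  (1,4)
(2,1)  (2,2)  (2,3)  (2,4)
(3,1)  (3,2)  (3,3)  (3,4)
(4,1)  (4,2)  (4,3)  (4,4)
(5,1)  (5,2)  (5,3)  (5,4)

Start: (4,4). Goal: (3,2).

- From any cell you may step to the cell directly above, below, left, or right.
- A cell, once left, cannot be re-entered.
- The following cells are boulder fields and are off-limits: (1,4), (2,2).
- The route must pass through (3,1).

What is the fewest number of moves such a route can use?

5

Any route passes through (3,1) somewhere between (4,4) and (3,2). Summing Manhattan distances along the two legs ((4,4) → (3,1) → (3,2)) gives a lower bound of 4 + 1 = 5 moves.
A route of 5 moves achieves this: (4,4) → (4,3) → (4,2) → (4,1) → (3,1) → (3,2).
Since 5 matches the lower bound, it is optimal.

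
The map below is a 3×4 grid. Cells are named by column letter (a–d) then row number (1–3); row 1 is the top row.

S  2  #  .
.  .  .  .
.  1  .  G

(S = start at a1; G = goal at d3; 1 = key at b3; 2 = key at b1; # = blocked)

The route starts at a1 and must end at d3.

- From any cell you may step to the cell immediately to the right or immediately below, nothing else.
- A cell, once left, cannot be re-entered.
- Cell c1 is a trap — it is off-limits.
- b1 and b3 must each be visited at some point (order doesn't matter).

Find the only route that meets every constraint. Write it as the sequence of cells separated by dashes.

a1 - b1 - b2 - b3 - c3 - d3

Moves only go right or down, so the column and row indices never decrease.
Route from a1: right 1 to b1, down 2 to b3, right 2 to d3 — 5 moves in all.
Check: all required cells visited.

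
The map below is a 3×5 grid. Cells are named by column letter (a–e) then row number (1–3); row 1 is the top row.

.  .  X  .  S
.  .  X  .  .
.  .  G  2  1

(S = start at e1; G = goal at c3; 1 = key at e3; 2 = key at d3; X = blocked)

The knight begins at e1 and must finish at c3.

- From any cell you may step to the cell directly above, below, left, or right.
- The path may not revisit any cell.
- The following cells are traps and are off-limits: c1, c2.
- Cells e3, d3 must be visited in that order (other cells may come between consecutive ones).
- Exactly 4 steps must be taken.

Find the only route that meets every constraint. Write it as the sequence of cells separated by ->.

The waypoints must appear in the order e3, d3, with no cell reused.
Route from e1: down 2 to e3, left 2 to c3 — 4 moves in all.
Check: order respected (1 at step 2, 2 at step 3); 4 moves as required.

e1 -> e2 -> e3 -> d3 -> c3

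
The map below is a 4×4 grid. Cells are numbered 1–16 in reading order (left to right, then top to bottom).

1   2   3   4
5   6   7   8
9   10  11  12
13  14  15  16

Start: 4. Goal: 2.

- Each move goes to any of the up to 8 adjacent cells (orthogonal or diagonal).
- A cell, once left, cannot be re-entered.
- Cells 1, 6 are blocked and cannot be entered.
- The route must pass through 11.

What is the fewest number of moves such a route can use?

Any route passes through 11 somewhere between 4 and 2. Summing Chebyshev distances along the two legs (4 → 11 → 2) gives a lower bound of 2 + 2 = 4 moves.
A route of 4 moves achieves this: 4 → 8 → 11 → 7 → 2.
Since 4 matches the lower bound, it is optimal.

4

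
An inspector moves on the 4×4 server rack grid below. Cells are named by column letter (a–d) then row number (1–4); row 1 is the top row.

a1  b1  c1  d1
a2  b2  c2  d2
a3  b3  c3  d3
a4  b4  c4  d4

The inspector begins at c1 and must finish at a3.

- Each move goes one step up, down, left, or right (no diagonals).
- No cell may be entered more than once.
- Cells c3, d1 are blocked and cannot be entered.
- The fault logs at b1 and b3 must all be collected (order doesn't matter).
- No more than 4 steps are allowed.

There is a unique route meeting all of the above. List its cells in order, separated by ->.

The 4-move cap with required stops at b1, b3 leaves no slack for detours.
Route from c1: left to b1, 2× down (reaching b3), left to a3 — 4 moves in all.
Check: all required cells visited; 4 ≤ 4 moves.

c1 -> b1 -> b2 -> b3 -> a3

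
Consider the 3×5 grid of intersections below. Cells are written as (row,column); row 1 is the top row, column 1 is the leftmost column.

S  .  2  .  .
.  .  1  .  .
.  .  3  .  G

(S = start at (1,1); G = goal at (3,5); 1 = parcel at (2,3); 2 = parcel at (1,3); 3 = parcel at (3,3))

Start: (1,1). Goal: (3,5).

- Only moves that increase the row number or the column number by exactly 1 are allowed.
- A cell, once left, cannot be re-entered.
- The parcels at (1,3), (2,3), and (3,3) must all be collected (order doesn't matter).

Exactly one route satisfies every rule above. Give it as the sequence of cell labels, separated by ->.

(1,1) -> (1,2) -> (1,3) -> (2,3) -> (3,3) -> (3,4) -> (3,5)

Moves only go right or down, so the column and row indices never decrease.
Route from (1,1): 2× right (reaching (1,3)), 2× down (reaching (3,3)), 2× right (reaching (3,5)) — 6 moves in all.
Check: all required cells visited.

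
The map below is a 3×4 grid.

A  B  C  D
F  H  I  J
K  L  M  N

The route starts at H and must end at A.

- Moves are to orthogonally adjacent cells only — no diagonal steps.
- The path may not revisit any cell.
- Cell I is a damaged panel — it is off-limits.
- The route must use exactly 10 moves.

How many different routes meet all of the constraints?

Need simple routes of exactly 10 moves from H to A (Manhattan distance 2, so 4 moves are spent on a detour and 4 undoing it).
Enumerating: H B C D J N M L K F A | H F K L M N J D C B A.
That gives 2 routes.

2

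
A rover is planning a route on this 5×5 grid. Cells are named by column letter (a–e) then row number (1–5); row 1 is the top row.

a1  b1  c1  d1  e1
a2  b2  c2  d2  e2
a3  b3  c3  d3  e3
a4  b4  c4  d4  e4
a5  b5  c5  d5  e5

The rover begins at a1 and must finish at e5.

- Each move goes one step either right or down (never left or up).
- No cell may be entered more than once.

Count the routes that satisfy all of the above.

A right/down-only route from a1 to e5 makes exactly 4 down-moves and 4 right-moves in some order.
With no other constraints that would be C(8,4) = 70 routes.
That gives 70 routes.

70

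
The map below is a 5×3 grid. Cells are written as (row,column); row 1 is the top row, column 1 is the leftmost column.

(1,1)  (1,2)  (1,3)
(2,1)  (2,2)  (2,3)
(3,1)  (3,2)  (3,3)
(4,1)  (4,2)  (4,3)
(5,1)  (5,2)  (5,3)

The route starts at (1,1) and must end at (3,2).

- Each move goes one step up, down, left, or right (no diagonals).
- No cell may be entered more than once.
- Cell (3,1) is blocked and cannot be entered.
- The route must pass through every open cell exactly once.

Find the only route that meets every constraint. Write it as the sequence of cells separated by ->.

(1,1) -> (2,1) -> (2,2) -> (1,2) -> (1,3) -> (2,3) -> (3,3) -> (4,3) -> (5,3) -> (5,2) -> (5,1) -> (4,1) -> (4,2) -> (3,2)

Need to visit all 14 open cells exactly once, starting at (1,1) and ending at (3,2).
Cell (5,3) has only two open neighbours ((4,3) and (5,2)), so the path must pass straight through it: one of those is the cell it's entered from and the other is where it exits.
Route from (1,1): down 1 to (2,1), right 1 to (2,2), up 1 to (1,2), right 1 to (1,3), down 4 to (5,3), left 2 to (5,1), up 1 to (4,1), right 1 to (4,2), up 1 to (3,2) — 13 moves in all.
Check: all 14 open cells covered.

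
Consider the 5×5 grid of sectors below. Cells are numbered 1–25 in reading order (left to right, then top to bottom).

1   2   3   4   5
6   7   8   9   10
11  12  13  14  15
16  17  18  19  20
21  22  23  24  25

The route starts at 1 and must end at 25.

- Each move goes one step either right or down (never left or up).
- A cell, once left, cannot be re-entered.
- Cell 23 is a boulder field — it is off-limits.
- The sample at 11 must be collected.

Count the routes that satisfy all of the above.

9

A right/down-only route from 1 to 25 makes exactly 4 down-moves and 4 right-moves in some order.
With no other constraints that would be C(8,4) = 70 routes.
Split at 11 and multiply the segment counts (each segment already excludes blocked cells): 1→11: 1; 11→25: 9; product = 9.
That gives 9 routes.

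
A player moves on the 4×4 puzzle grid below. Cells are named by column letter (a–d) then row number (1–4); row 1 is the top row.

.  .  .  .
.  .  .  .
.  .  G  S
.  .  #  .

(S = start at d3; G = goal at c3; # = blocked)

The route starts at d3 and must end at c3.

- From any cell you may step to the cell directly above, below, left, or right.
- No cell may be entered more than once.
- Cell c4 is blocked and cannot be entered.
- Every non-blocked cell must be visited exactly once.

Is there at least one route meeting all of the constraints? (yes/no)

no

Cell d4 has only one open neighbour but is neither the start nor the goal, so a Hamiltonian route would have to both enter and leave it through the same neighbour — impossible without revisiting.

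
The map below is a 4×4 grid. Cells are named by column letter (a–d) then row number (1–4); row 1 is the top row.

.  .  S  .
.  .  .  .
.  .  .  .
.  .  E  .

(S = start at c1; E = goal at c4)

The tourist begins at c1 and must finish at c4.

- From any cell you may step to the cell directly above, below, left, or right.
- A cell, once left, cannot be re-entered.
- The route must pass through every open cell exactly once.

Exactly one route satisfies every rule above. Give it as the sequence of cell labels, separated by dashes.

Need to visit all 16 open cells exactly once, starting at c1 and ending at c4.
Route from c1: right 1 to d1, down 1 to d2, left 2 to b2, up 1 to b1, left 1 to a1, down 3 to a4, right 1 to b4, up 1 to b3, right 2 to d3, down 1 to d4, left 1 to c4 — 15 moves in all.
Check: all 16 open cells covered.

c1 - d1 - d2 - c2 - b2 - b1 - a1 - a2 - a3 - a4 - b4 - b3 - c3 - d3 - d4 - c4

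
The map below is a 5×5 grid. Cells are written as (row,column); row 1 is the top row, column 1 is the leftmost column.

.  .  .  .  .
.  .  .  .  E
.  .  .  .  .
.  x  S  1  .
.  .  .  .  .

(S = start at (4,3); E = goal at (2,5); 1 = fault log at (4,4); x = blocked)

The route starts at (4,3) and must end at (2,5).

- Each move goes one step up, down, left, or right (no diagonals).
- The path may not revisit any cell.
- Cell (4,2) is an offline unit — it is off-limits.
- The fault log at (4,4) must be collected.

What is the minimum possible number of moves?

Any route passes through (4,4) somewhere between (4,3) and (2,5). Summing Manhattan distances along the two legs ((4,3) → (4,4) → (2,5)) gives a lower bound of 1 + 3 = 4 moves.
A route of 4 moves achieves this: (4,3) → (4,4) → (3,4) → (2,4) → (2,5).
Since 4 matches the lower bound, it is optimal.

4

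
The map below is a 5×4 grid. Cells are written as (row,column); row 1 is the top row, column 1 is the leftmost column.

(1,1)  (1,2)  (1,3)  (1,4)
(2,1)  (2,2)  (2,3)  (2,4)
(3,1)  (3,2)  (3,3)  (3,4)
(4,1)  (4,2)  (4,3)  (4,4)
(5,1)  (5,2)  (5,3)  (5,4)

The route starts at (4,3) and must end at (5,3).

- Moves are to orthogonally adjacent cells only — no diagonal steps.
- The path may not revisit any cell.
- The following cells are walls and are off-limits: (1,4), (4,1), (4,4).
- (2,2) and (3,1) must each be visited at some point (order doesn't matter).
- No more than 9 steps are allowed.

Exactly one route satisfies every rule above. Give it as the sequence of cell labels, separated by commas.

Any route must reach (2,2) and (3,1) and still end at (5,3) within 9 moves, so the order of the required stops is forced.
Route from (4,3): up 2 to (2,3), left 2 to (2,1), down 1 to (3,1), right 1 to (3,2), down 2 to (5,2), right 1 to (5,3) — 9 moves in all.
Check: all required cells visited; 9 ≤ 9 moves.

(4,3), (3,3), (2,3), (2,2), (2,1), (3,1), (3,2), (4,2), (5,2), (5,3)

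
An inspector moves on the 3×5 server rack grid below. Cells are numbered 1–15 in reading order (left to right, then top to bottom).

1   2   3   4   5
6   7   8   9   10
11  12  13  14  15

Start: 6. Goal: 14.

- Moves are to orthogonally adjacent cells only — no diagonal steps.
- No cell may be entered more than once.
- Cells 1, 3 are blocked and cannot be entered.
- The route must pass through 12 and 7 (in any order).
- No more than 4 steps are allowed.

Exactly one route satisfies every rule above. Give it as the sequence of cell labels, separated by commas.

6, 7, 12, 13, 14

The budget equals the shortest possible length, so every move has to be on a shortest route through the required cells.
Route from 6: right to 7, down to 12, 2× right (reaching 14) — 4 moves in all.
Check: all required cells visited; 4 ≤ 4 moves.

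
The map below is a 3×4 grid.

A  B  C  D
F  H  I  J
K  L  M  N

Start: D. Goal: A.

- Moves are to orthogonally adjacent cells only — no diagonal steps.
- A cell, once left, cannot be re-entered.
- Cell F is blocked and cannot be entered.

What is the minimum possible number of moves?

3

The Manhattan distance from D to A is |1−1| + |4−1| = 3, so at least 3 moves are needed.
A route of 3 moves achieves this: D → C → B → A.
Since 3 matches the lower bound, it is optimal.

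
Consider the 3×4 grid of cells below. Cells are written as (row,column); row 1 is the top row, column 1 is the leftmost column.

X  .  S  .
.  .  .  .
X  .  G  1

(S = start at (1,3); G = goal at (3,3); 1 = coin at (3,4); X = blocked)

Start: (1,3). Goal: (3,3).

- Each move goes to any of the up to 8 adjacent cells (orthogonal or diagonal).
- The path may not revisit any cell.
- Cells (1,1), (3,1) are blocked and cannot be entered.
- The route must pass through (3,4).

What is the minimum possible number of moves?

3

Any route passes through (3,4) somewhere between (1,3) and (3,3). Summing Chebyshev distances along the two legs ((1,3) → (3,4) → (3,3)) gives a lower bound of 2 + 1 = 3 moves.
A route of 3 moves achieves this: (1,3) → (2,3) → (3,4) → (3,3).
Since 3 matches the lower bound, it is optimal.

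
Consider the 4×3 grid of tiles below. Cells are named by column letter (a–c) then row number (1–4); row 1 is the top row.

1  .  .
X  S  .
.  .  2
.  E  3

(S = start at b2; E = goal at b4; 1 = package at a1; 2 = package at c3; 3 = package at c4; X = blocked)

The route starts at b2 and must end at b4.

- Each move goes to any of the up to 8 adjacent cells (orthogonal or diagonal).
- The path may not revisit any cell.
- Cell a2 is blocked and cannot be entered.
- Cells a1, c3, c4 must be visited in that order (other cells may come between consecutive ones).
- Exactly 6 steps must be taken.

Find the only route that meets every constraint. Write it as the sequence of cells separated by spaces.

b2 a1 b1 c2 c3 c4 b4

The waypoints must appear in the order a1, c3, c4, with no cell reused.
Route from b2: up-left 1 to a1, right 1 to b1, down-right 1 to c2, down 2 to c4, left 1 to b4 — 6 moves in all.
Check: order respected (1 at step 1, 2 at step 4, 3 at step 5); 6 moves as required.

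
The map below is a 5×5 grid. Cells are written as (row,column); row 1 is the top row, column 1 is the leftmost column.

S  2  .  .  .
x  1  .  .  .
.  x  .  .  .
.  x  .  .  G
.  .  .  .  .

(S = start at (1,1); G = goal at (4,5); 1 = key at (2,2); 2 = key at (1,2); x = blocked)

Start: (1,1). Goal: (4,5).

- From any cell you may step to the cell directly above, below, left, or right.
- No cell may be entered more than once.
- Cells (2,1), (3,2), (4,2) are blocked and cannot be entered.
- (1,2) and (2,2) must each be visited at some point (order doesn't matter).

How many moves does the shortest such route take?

Any route passes through (1,2) and (2,2) in some order between (1,1) and (4,5). Summing Manhattan distances along each leg and taking the cheapest ordering ((1,1) → (1,2) → (2,2) → (4,5)) gives a lower bound of 1 + 1 + 5 = 7 moves.
A route of 7 moves achieves this: (1,1) → (1,2) → (2,2) → (2,3) → (3,3) → (4,3) → (4,4) → (4,5).
Since 7 matches the lower bound, it is optimal.

7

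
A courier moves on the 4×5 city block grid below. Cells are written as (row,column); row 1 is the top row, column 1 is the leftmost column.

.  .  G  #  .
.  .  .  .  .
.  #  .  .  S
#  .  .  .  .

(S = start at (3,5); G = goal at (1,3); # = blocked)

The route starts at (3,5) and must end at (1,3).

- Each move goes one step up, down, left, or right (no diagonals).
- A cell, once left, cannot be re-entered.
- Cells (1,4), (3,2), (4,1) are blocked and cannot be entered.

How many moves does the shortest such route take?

4

The Manhattan distance from (3,5) to (1,3) is |3−1| + |5−3| = 4, so at least 4 moves are needed.
A route of 4 moves achieves this: (3,5) → (2,5) → (2,4) → (2,3) → (1,3).
Since 4 matches the lower bound, it is optimal.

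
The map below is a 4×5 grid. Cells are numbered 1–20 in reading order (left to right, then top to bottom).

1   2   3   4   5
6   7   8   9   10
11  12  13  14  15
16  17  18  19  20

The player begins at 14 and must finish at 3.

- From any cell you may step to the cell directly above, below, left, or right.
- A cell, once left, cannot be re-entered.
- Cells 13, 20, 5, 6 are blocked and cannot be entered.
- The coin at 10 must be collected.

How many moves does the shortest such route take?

Any route passes through 10 somewhere between 14 and 3. Summing Manhattan distances along the two legs (14 → 10 → 3) gives a lower bound of 2 + 3 = 5 moves.
A route of 5 moves achieves this: 14 → 15 → 10 → 9 → 4 → 3.
Since 5 matches the lower bound, it is optimal.

5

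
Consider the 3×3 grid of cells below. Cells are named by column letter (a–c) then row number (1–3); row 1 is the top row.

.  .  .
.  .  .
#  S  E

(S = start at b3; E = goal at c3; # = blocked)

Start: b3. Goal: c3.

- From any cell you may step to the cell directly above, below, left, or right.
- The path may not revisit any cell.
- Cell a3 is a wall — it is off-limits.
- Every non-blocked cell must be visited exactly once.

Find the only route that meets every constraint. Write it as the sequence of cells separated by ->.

Need to visit all 8 open cells exactly once, starting at b3 and ending at c3.
Route from b3: up 1 to b2, left 1 to a2, up 1 to a1, right 2 to c1, down 2 to c3 — 7 moves in all.
Check: all 8 open cells covered.

b3 -> b2 -> a2 -> a1 -> b1 -> c1 -> c2 -> c3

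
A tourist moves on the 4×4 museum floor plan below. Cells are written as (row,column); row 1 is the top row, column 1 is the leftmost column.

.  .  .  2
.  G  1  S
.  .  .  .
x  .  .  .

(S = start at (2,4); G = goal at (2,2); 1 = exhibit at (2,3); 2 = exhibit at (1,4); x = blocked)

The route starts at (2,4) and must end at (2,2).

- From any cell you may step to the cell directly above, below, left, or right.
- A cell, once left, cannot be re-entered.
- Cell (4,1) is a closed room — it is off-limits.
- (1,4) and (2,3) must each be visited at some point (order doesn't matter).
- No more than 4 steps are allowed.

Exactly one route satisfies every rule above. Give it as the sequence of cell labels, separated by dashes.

(2,4) - (1,4) - (1,3) - (2,3) - (2,2)

Any route must reach (1,4) and (2,3) and still end at (2,2) within 4 moves, so the order of the required stops is forced.
Route from (2,4): up 1 to (1,4), left 1 to (1,3), down 1 to (2,3), left 1 to (2,2) — 4 moves in all.
Check: all required cells visited; 4 ≤ 4 moves.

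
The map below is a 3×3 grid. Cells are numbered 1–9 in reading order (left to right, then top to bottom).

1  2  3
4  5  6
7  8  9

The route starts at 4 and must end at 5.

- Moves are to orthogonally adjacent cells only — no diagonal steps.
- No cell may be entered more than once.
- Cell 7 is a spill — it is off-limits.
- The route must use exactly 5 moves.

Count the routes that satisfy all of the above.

1

Need simple routes of exactly 5 moves from 4 to 5 (Manhattan distance 1, so 2 moves are spent on a detour and 2 undoing it).
Enumerating: 4 1 2 3 6 5.
That gives 1 route.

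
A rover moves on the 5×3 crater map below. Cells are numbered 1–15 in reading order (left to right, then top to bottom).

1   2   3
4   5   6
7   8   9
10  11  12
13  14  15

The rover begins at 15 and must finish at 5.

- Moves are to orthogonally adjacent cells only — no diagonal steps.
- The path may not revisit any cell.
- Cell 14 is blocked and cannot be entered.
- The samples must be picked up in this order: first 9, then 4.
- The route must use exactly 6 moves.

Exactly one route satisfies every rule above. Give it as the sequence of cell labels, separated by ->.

15 -> 12 -> 9 -> 8 -> 7 -> 4 -> 5

The waypoints must appear in the order 9, 4, with no cell reused.
Route from 15: 2× up (reaching 9), 2× left (reaching 7), up to 4, right to 5 — 6 moves in all.
Check: order respected (9 at step 2, 4 at step 5); 6 moves as required.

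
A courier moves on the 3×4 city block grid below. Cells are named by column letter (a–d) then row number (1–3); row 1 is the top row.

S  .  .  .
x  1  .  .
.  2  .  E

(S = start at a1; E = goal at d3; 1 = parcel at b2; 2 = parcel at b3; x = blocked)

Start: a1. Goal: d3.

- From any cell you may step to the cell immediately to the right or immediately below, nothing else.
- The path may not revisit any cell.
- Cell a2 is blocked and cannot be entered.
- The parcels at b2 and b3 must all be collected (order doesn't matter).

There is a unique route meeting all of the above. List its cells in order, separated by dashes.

Moves only go right or down, so the column and row indices never decrease.
Route from a1: right 1 to b1, down 2 to b3, right 2 to d3 — 5 moves in all.
Check: all required cells visited.

a1 - b1 - b2 - b3 - c3 - d3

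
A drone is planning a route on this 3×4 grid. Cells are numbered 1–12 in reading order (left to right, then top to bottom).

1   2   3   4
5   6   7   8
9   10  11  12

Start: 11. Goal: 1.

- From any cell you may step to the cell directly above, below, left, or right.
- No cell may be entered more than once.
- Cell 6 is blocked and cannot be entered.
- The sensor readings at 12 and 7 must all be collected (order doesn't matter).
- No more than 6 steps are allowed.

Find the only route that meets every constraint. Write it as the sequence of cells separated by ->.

11 -> 12 -> 8 -> 7 -> 3 -> 2 -> 1

Any route must reach 12 and 7 and still end at 1 within 6 moves, so the order of the required stops is forced.
Route from 11: right to 12, up to 8, left to 7, up to 3, 2× left (reaching 1) — 6 moves in all.
Check: all required cells visited; 6 ≤ 6 moves.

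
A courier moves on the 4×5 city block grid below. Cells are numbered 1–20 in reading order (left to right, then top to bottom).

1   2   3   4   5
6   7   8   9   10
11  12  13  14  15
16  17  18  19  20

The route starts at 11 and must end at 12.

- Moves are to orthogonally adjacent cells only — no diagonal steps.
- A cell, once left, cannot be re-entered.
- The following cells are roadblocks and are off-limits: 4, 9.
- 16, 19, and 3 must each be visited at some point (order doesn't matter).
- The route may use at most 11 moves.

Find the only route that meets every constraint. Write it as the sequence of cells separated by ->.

The budget equals the shortest possible length, so every move has to be on a shortest route through the required cells.
Route from 11: down 1 to 16, right 3 to 19, up 1 to 14, left 1 to 13, up 2 to 3, left 1 to 2, down 2 to 12 — 11 moves in all.
Check: all required cells visited; 11 ≤ 11 moves.

11 -> 16 -> 17 -> 18 -> 19 -> 14 -> 13 -> 8 -> 3 -> 2 -> 7 -> 12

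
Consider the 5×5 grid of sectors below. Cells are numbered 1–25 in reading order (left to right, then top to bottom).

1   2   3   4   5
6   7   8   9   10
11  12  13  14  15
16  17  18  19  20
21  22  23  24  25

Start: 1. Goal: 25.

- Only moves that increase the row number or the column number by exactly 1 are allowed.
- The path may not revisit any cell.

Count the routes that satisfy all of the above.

70

A right/down-only route from 1 to 25 makes exactly 4 down-moves and 4 right-moves in some order.
With no other constraints that would be C(8,4) = 70 routes.
That gives 70 routes.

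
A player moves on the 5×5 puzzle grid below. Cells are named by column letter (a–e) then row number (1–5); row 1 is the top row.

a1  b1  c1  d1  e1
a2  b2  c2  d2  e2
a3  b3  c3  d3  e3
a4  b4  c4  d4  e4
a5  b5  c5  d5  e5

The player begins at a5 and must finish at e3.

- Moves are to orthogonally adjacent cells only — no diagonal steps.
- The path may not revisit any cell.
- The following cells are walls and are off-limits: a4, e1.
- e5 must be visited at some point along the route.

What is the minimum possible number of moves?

6

Any route passes through e5 somewhere between a5 and e3. Summing Manhattan distances along the two legs (a5 → e5 → e3) gives a lower bound of 4 + 2 = 6 moves.
A route of 6 moves achieves this: a5 → b5 → c5 → d5 → e5 → e4 → e3.
Since 6 matches the lower bound, it is optimal.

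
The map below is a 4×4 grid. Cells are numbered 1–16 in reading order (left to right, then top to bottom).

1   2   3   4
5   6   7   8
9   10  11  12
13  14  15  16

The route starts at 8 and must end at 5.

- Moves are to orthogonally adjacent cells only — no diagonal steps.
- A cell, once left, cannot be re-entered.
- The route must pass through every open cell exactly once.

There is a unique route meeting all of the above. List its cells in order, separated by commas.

Need to visit all 16 open cells exactly once, starting at 8 and ending at 5.
Cell 16 has only two open neighbours (12 and 15), so the path must pass straight through it: one of those is the cell it's entered from and the other is where it exits.
Route from 8: up 1 to 4, left 1 to 3, down 2 to 11, right 1 to 12, down 1 to 16, left 3 to 13, up 1 to 9, right 1 to 10, up 2 to 2, left 1 to 1, down 1 to 5 — 15 moves in all.
Check: all 16 open cells covered.

8, 4, 3, 7, 11, 12, 16, 15, 14, 13, 9, 10, 6, 2, 1, 5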